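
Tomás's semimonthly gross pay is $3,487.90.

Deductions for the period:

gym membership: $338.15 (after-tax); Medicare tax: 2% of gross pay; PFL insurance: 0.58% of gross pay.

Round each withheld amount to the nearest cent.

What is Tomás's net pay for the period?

Medicare tax: $3,487.90 × 0.02 = $69.76
PFL insurance: $3,487.90 × 0.0058 = $20.23
Gym membership: $338.15
Total deductions = $69.76 + $20.23 + $338.15 = $428.14
Net pay = $3,487.90 − $428.14 = $3,059.76

$3,059.76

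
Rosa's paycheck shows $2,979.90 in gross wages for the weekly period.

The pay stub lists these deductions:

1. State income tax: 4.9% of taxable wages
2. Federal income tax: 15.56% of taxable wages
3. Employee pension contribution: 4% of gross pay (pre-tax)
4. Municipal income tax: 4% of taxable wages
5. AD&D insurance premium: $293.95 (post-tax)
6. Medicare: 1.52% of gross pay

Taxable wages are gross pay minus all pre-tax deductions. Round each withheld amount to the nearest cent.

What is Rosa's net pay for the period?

Employee pension contribution: $2,979.90 × 0.04 = $119.20
Taxable wages = $2,979.90 − $119.20 = $2,860.70
Municipal income tax: $2,860.70 × 0.04 = $114.43
State income tax: $2,860.70 × 0.049 = $140.17
Federal income tax: $2,860.70 × 0.1556 = $445.12
Medicare: $2,979.90 × 0.0152 = $45.29
AD&D insurance premium: $293.95
Total deductions = $119.20 + $114.43 + $140.17 + $445.12 + $45.29 + $293.95 = $1,158.16
Net pay = $2,979.90 − $1,158.16 = $1,821.74

$1,821.74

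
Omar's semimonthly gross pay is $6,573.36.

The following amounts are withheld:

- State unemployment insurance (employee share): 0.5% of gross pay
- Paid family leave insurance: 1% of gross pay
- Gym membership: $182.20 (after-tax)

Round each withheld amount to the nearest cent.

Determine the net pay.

$6,292.56

State unemployment insurance (employee share): $6,573.36 × 0.005 = $32.87
Paid family leave insurance: $6,573.36 × 0.01 = $65.73
Gym membership: $182.20
Total deductions = $32.87 + $65.73 + $182.20 = $280.80
Net pay = $6,573.36 − $280.80 = $6,292.56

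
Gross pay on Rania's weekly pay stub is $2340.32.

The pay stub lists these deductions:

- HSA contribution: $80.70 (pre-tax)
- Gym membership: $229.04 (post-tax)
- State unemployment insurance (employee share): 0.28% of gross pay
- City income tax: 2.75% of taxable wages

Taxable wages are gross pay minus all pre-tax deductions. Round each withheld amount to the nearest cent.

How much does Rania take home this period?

$1961.89

HSA contribution: $80.70
Taxable wages = $2340.32 − $80.70 = $2259.62
City income tax: $2259.62 × 0.0275 = $62.14
State unemployment insurance (employee share): $2340.32 × 0.0028 = $6.55
Gym membership: $229.04
Total deductions = $80.70 + $62.14 + $6.55 + $229.04 = $378.43
Net pay = $2340.32 − $378.43 = $1961.89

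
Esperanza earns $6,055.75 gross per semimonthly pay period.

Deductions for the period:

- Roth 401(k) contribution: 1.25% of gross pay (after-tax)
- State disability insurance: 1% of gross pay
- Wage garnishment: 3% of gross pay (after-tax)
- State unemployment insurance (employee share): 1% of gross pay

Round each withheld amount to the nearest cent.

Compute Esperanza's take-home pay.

$5,677.26

State unemployment insurance (employee share): $6,055.75 × 0.01 = $60.56
State disability insurance: $6,055.75 × 0.01 = $60.56
Roth 401(k) contribution: $6,055.75 × 0.0125 = $75.70
Wage garnishment: $6,055.75 × 0.03 = $181.67
Total deductions = $60.56 + $60.56 + $75.70 + $181.67 = $378.49
Net pay = $6,055.75 − $378.49 = $5,677.26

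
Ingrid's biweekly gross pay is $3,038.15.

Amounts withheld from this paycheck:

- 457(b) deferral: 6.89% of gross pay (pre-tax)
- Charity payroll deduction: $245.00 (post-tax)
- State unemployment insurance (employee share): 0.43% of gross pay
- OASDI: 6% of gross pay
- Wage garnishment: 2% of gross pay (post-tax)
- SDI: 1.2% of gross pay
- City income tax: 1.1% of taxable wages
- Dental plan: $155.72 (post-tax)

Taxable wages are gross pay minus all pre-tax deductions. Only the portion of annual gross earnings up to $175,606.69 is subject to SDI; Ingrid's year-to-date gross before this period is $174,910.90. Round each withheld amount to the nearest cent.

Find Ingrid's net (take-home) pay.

457(b) deferral: $3,038.15 × 0.0689 = $209.33
Taxable wages = $3,038.15 − $209.33 = $2,828.82
City income tax: $2,828.82 × 0.011 = $31.12
OASDI: $3,038.15 × 0.06 = $182.29
State unemployment insurance (employee share): $3,038.15 × 0.0043 = $13.06
SDI: only $175,606.69 − $174,910.90 = $695.79 of this check is subject → $695.79 × 0.012 = $8.35
Charity payroll deduction: $245.00
Dental plan: $155.72
Wage garnishment: $3,038.15 × 0.02 = $60.76
Total deductions = $209.33 + $31.12 + $182.29 + $13.06 + $8.35 + $245.00 + $155.72 + $60.76 = $905.63
Net pay = $3,038.15 − $905.63 = $2,132.52

$2,132.52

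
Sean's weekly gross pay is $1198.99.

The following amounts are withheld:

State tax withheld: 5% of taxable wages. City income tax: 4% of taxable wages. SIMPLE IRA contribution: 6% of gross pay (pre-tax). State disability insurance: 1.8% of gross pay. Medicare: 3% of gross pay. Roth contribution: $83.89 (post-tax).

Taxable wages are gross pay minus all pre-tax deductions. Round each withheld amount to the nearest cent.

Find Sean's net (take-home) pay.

$884.18

SIMPLE IRA contribution: $1198.99 × 0.06 = $71.94
Taxable wages = $1198.99 − $71.94 = $1127.05
State tax withheld: $1127.05 × 0.05 = $56.35
City income tax: $1127.05 × 0.04 = $45.08
Medicare: $1198.99 × 0.03 = $35.97
State disability insurance: $1198.99 × 0.018 = $21.58
Roth contribution: $83.89
Total deductions = $71.94 + $56.35 + $45.08 + $35.97 + $21.58 + $83.89 = $314.81
Net pay = $1198.99 − $314.81 = $884.18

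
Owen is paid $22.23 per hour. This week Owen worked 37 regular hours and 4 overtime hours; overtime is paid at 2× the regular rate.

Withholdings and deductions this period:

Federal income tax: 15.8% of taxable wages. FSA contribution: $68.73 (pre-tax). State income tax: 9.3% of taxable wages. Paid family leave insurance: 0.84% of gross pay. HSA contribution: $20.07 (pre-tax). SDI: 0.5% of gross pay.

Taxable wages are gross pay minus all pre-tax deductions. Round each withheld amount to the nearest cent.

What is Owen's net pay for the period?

$669.36

Regular pay: 37 × $22.23 = $822.51
Overtime pay: 4 × $22.23 × 2 = $177.84
Gross pay = $822.51 + $177.84 = $1,000.35
FSA contribution: $68.73
HSA contribution: $20.07
Pre-tax total = $68.73 + $20.07 = $88.80
Taxable wages = $1,000.35 − $88.80 = $911.55
Federal income tax: $911.55 × 0.158 = $144.02
State income tax: $911.55 × 0.093 = $84.77
SDI: $1,000.35 × 0.005 = $5.00
Paid family leave insurance: $1,000.35 × 0.0084 = $8.40
Total deductions = $68.73 + $20.07 + $144.02 + $84.77 + $5.00 + $8.40 = $330.99
Net pay = $1,000.35 − $330.99 = $669.36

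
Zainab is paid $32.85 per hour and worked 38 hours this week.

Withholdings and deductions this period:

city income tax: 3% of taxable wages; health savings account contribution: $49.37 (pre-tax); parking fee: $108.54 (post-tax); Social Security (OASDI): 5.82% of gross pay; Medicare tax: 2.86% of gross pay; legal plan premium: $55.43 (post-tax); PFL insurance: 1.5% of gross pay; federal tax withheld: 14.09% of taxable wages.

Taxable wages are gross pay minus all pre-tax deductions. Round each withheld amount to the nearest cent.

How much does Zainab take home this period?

$702.99

Gross pay: 38 × $32.85 = $1248.30
Health savings account contribution: $49.37
Taxable wages = $1248.30 − $49.37 = $1198.93
Federal tax withheld: $1198.93 × 0.1409 = $168.93
City income tax: $1198.93 × 0.03 = $35.97
Social Security (OASDI): $1248.30 × 0.0582 = $72.65
Medicare tax: $1248.30 × 0.0286 = $35.70
PFL insurance: $1248.30 × 0.015 = $18.72
Parking fee: $108.54
Legal plan premium: $55.43
Total deductions = $49.37 + $168.93 + $35.97 + $72.65 + $35.70 + $18.72 + $108.54 + $55.43 = $545.31
Net pay = $1248.30 − $545.31 = $702.99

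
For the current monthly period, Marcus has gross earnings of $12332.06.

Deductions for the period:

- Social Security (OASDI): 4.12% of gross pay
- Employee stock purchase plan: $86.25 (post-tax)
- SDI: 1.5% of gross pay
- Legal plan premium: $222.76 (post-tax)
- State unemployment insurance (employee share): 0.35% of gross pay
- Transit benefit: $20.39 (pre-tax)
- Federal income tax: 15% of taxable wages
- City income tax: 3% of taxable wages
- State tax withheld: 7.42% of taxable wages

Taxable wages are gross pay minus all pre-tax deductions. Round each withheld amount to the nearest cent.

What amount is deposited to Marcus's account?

Transit benefit: $20.39
Taxable wages = $12332.06 − $20.39 = $12311.67
Federal income tax: $12311.67 × 0.15 = $1846.75
State tax withheld: $12311.67 × 0.0742 = $913.53
City income tax: $12311.67 × 0.03 = $369.35
SDI: $12332.06 × 0.015 = $184.98
Social Security (OASDI): $12332.06 × 0.0412 = $508.08
State unemployment insurance (employee share): $12332.06 × 0.0035 = $43.16
Legal plan premium: $222.76
Employee stock purchase plan: $86.25
Total deductions = $20.39 + $1846.75 + $913.53 + $369.35 + $184.98 + $508.08 + $43.16 + $222.76 + $86.25 = $4195.25
Net pay = $12332.06 − $4195.25 = $8136.81

$8136.81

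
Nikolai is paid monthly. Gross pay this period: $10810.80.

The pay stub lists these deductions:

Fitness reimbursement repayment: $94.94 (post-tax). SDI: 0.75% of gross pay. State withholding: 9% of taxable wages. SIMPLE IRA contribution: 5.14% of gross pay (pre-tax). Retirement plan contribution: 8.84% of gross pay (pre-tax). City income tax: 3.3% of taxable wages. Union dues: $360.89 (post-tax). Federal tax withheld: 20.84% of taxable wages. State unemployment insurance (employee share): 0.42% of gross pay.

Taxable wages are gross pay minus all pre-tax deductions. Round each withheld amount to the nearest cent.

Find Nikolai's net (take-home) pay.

Retirement plan contribution: $10810.80 × 0.0884 = $955.67
SIMPLE IRA contribution: $10810.80 × 0.0514 = $555.68
Pre-tax total = $955.67 + $555.68 = $1511.35
Taxable wages = $10810.80 − $1511.35 = $9299.45
Federal tax withheld: $9299.45 × 0.2084 = $1938.01
State withholding: $9299.45 × 0.09 = $836.95
City income tax: $9299.45 × 0.033 = $306.88
SDI: $10810.80 × 0.0075 = $81.08
State unemployment insurance (employee share): $10810.80 × 0.0042 = $45.41
Fitness reimbursement repayment: $94.94
Union dues: $360.89
Total deductions = $955.67 + $555.68 + $1938.01 + $836.95 + $306.88 + $81.08 + $45.41 + $94.94 + $360.89 = $5175.51
Net pay = $10810.80 − $5175.51 = $5635.29

$5635.29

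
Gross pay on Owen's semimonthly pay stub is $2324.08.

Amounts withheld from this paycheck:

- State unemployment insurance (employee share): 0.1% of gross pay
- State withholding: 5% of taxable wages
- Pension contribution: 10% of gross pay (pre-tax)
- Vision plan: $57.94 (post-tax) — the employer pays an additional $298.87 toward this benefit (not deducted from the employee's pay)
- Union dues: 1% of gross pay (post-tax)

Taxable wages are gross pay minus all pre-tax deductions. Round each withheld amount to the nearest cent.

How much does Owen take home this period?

$1903.59

Pension contribution: $2324.08 × 0.1 = $232.41
Taxable wages = $2324.08 − $232.41 = $2091.67
State withholding: $2091.67 × 0.05 = $104.58
State unemployment insurance (employee share): $2324.08 × 0.001 = $2.32
Vision plan: $57.94
Union dues: $2324.08 × 0.01 = $23.24
(Employer's $298.87 toward vision plan is not withheld from the employee.)
Total deductions = $232.41 + $104.58 + $2.32 + $57.94 + $23.24 = $420.49
Net pay = $2324.08 − $420.49 = $1903.59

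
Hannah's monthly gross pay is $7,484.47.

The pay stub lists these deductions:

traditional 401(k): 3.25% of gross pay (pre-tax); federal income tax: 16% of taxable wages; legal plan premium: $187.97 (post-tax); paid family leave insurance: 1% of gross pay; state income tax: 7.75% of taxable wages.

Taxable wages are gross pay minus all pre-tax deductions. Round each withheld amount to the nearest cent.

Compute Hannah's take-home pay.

Traditional 401(k): $7,484.47 × 0.0325 = $243.25
Taxable wages = $7,484.47 − $243.25 = $7,241.22
Federal income tax: $7,241.22 × 0.16 = $1,158.60
State income tax: $7,241.22 × 0.0775 = $561.19
Paid family leave insurance: $7,484.47 × 0.01 = $74.84
Legal plan premium: $187.97
Total deductions = $243.25 + $1,158.60 + $561.19 + $74.84 + $187.97 = $2,225.85
Net pay = $7,484.47 − $2,225.85 = $5,258.62

$5,258.62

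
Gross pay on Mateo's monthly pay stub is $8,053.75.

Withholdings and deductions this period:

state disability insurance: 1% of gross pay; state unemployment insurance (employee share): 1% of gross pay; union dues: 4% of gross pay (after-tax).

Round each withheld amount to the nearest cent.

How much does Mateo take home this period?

State unemployment insurance (employee share): $8,053.75 × 0.01 = $80.54
State disability insurance: $8,053.75 × 0.01 = $80.54
Union dues: $8,053.75 × 0.04 = $322.15
Total deductions = $80.54 + $80.54 + $322.15 = $483.23
Net pay = $8,053.75 − $483.23 = $7,570.52

$7,570.52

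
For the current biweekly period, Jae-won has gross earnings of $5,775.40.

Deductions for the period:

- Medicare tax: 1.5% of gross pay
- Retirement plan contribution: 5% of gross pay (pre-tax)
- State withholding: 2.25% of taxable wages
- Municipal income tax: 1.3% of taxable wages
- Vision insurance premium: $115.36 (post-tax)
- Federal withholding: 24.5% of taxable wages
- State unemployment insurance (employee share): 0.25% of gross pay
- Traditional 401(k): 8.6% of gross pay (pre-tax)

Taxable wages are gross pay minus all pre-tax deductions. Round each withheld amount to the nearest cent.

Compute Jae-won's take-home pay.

Retirement plan contribution: $5,775.40 × 0.05 = $288.77
Traditional 401(k): $5,775.40 × 0.086 = $496.68
Pre-tax total = $288.77 + $496.68 = $785.45
Taxable wages = $5,775.40 − $785.45 = $4,989.95
Federal withholding: $4,989.95 × 0.245 = $1,222.54
State withholding: $4,989.95 × 0.0225 = $112.27
Municipal income tax: $4,989.95 × 0.013 = $64.87
State unemployment insurance (employee share): $5,775.40 × 0.0025 = $14.44
Medicare tax: $5,775.40 × 0.015 = $86.63
Vision insurance premium: $115.36
Total deductions = $288.77 + $496.68 + $1,222.54 + $112.27 + $64.87 + $14.44 + $86.63 + $115.36 = $2,401.56
Net pay = $5,775.40 − $2,401.56 = $3,373.84

$3,373.84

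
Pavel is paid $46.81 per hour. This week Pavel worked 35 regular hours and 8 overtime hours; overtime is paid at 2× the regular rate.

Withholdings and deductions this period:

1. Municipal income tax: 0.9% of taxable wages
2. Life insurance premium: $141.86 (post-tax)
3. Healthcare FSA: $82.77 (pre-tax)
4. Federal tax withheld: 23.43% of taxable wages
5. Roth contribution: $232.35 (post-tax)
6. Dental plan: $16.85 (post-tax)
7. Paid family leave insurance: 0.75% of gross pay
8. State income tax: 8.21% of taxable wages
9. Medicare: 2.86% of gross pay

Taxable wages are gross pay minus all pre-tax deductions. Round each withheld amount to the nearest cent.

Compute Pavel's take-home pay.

$1077.41

Regular pay: 35 × $46.81 = $1638.35
Overtime pay: 8 × $46.81 × 2 = $748.96
Gross pay = $1638.35 + $748.96 = $2387.31
Healthcare FSA: $82.77
Taxable wages = $2387.31 − $82.77 = $2304.54
Federal tax withheld: $2304.54 × 0.2343 = $539.95
State income tax: $2304.54 × 0.0821 = $189.20
Municipal income tax: $2304.54 × 0.009 = $20.74
Medicare: $2387.31 × 0.0286 = $68.28
Paid family leave insurance: $2387.31 × 0.0075 = $17.90
Roth contribution: $232.35
Life insurance premium: $141.86
Dental plan: $16.85
Total deductions = $82.77 + $539.95 + $189.20 + $20.74 + $68.28 + $17.90 + $232.35 + $141.86 + $16.85 = $1309.90
Net pay = $2387.31 − $1309.90 = $1077.41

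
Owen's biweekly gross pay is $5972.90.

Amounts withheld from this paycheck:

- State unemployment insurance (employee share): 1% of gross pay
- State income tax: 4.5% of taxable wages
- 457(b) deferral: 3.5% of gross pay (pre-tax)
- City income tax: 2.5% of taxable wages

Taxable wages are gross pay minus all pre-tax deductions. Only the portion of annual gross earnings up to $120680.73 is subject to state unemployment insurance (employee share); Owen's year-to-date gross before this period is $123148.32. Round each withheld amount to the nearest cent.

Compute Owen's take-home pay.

457(b) deferral: $5972.90 × 0.035 = $209.05
Taxable wages = $5972.90 − $209.05 = $5763.85
State income tax: $5763.85 × 0.045 = $259.37
City income tax: $5763.85 × 0.025 = $144.10
State unemployment insurance (employee share): annual cap $120680.73 already reached (YTD $123148.32), so $0.00
Total deductions = $209.05 + $259.37 + $144.10 + $0.00 = $612.52
Net pay = $5972.90 − $612.52 = $5360.38

$5360.38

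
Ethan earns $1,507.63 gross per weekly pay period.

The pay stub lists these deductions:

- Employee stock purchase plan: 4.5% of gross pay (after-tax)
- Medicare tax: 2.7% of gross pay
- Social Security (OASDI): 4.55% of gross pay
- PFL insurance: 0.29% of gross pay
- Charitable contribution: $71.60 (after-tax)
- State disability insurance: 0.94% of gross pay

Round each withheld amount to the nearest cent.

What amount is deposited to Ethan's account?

$1,240.34

Medicare tax: $1,507.63 × 0.027 = $40.71
Social Security (OASDI): $1,507.63 × 0.0455 = $68.60
State disability insurance: $1,507.63 × 0.0094 = $14.17
PFL insurance: $1,507.63 × 0.0029 = $4.37
Employee stock purchase plan: $1,507.63 × 0.045 = $67.84
Charitable contribution: $71.60
Total deductions = $40.71 + $68.60 + $14.17 + $4.37 + $67.84 + $71.60 = $267.29
Net pay = $1,507.63 − $267.29 = $1,240.34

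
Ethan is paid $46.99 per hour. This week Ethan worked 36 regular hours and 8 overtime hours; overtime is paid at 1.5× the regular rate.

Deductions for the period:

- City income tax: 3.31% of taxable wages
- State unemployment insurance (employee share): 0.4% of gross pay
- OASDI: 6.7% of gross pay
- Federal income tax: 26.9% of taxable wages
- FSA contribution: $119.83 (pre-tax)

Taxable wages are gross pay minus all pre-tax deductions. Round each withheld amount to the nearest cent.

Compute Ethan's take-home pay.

Regular pay: 36 × $46.99 = $1,691.64
Overtime pay: 8 × $46.99 × 1.5 = $563.88
Gross pay = $1,691.64 + $563.88 = $2,255.52
FSA contribution: $119.83
Taxable wages = $2,255.52 − $119.83 = $2,135.69
City income tax: $2,135.69 × 0.0331 = $70.69
Federal income tax: $2,135.69 × 0.269 = $574.50
State unemployment insurance (employee share): $2,255.52 × 0.004 = $9.02
OASDI: $2,255.52 × 0.067 = $151.12
Total deductions = $119.83 + $70.69 + $574.50 + $9.02 + $151.12 = $925.16
Net pay = $2,255.52 − $925.16 = $1,330.36

$1,330.36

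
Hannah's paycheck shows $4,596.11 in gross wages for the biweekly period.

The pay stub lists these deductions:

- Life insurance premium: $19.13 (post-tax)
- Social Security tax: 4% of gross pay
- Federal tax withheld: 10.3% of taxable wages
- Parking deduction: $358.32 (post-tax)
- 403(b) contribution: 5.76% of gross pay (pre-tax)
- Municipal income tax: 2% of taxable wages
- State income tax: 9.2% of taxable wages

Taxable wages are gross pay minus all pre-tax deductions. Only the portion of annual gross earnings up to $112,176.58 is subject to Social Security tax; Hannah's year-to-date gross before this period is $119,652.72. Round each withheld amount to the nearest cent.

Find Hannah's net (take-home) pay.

$3,022.67

403(b) contribution: $4,596.11 × 0.0576 = $264.74
Taxable wages = $4,596.11 − $264.74 = $4,331.37
Municipal income tax: $4,331.37 × 0.02 = $86.63
State income tax: $4,331.37 × 0.092 = $398.49
Federal tax withheld: $4,331.37 × 0.103 = $446.13
Social Security tax: annual cap $112,176.58 already reached (YTD $119,652.72), so $0.00
Parking deduction: $358.32
Life insurance premium: $19.13
Total deductions = $264.74 + $86.63 + $398.49 + $446.13 + $0.00 + $358.32 + $19.13 = $1,573.44
Net pay = $4,596.11 − $1,573.44 = $3,022.67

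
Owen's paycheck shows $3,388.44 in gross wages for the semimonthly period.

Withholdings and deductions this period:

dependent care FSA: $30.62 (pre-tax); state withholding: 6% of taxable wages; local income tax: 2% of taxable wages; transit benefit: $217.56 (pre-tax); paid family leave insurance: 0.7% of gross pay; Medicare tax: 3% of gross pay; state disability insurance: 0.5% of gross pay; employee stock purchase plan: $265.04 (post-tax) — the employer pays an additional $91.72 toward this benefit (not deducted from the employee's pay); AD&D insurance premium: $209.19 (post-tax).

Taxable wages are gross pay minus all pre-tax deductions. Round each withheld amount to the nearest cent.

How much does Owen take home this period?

Dependent care FSA: $30.62
Transit benefit: $217.56
Pre-tax total = $30.62 + $217.56 = $248.18
Taxable wages = $3,388.44 − $248.18 = $3,140.26
Local income tax: $3,140.26 × 0.02 = $62.81
State withholding: $3,140.26 × 0.06 = $188.42
Paid family leave insurance: $3,388.44 × 0.007 = $23.72
State disability insurance: $3,388.44 × 0.005 = $16.94
Medicare tax: $3,388.44 × 0.03 = $101.65
Employee stock purchase plan: $265.04
AD&D insurance premium: $209.19
(Employer's $91.72 toward employee stock purchase plan is not withheld from the employee.)
Total deductions = $30.62 + $217.56 + $62.81 + $188.42 + $23.72 + $16.94 + $101.65 + $265.04 + $209.19 = $1,115.95
Net pay = $3,388.44 − $1,115.95 = $2,272.49

$2,272.49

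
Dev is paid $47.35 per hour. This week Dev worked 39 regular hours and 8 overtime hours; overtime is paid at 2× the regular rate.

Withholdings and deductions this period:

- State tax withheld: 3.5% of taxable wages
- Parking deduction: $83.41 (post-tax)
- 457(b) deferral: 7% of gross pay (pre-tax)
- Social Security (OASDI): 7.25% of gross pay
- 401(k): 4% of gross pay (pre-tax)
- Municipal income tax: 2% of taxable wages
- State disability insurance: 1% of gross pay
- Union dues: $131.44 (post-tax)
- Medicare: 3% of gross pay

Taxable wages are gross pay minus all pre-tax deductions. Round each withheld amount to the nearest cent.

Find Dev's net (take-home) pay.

$1,682.47

Regular pay: 39 × $47.35 = $1,846.65
Overtime pay: 8 × $47.35 × 2 = $757.60
Gross pay = $1,846.65 + $757.60 = $2,604.25
457(b) deferral: $2,604.25 × 0.07 = $182.30
401(k): $2,604.25 × 0.04 = $104.17
Pre-tax total = $182.30 + $104.17 = $286.47
Taxable wages = $2,604.25 − $286.47 = $2,317.78
State tax withheld: $2,317.78 × 0.035 = $81.12
Municipal income tax: $2,317.78 × 0.02 = $46.36
State disability insurance: $2,604.25 × 0.01 = $26.04
Medicare: $2,604.25 × 0.03 = $78.13
Social Security (OASDI): $2,604.25 × 0.0725 = $188.81
Union dues: $131.44
Parking deduction: $83.41
Total deductions = $182.30 + $104.17 + $81.12 + $46.36 + $26.04 + $78.13 + $188.81 + $131.44 + $83.41 = $921.78
Net pay = $2,604.25 − $921.78 = $1,682.47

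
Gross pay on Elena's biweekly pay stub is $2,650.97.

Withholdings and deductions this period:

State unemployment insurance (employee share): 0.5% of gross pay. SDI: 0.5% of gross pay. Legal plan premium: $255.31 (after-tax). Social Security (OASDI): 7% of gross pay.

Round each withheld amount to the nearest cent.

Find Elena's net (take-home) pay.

Social Security (OASDI): $2,650.97 × 0.07 = $185.57
State unemployment insurance (employee share): $2,650.97 × 0.005 = $13.25
SDI: $2,650.97 × 0.005 = $13.25
Legal plan premium: $255.31
Total deductions = $185.57 + $13.25 + $13.25 + $255.31 = $467.38
Net pay = $2,650.97 − $467.38 = $2,183.59

$2,183.59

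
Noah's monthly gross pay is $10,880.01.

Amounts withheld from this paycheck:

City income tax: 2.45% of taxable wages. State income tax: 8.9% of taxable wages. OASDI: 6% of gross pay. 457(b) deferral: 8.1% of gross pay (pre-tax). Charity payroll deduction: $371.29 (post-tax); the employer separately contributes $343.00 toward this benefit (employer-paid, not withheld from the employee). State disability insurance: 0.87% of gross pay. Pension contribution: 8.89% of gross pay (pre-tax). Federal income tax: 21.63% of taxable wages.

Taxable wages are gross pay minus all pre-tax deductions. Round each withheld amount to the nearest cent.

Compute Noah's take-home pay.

$4,934.17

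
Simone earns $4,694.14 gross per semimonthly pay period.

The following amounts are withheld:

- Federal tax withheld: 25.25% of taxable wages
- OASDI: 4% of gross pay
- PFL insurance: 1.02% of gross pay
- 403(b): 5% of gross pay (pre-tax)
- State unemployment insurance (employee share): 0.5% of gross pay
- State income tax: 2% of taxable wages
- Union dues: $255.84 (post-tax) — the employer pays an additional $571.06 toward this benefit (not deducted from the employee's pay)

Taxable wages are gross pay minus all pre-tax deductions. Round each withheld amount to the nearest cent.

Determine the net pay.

$2,729.27

403(b): $4,694.14 × 0.05 = $234.71
Taxable wages = $4,694.14 − $234.71 = $4,459.43
Federal tax withheld: $4,459.43 × 0.2525 = $1,126.01
State income tax: $4,459.43 × 0.02 = $89.19
PFL insurance: $4,694.14 × 0.0102 = $47.88
OASDI: $4,694.14 × 0.04 = $187.77
State unemployment insurance (employee share): $4,694.14 × 0.005 = $23.47
Union dues: $255.84
(Employer's $571.06 toward union dues is not withheld from the employee.)
Total deductions = $234.71 + $1,126.01 + $89.19 + $47.88 + $187.77 + $23.47 + $255.84 = $1,964.87
Net pay = $4,694.14 − $1,964.87 = $2,729.27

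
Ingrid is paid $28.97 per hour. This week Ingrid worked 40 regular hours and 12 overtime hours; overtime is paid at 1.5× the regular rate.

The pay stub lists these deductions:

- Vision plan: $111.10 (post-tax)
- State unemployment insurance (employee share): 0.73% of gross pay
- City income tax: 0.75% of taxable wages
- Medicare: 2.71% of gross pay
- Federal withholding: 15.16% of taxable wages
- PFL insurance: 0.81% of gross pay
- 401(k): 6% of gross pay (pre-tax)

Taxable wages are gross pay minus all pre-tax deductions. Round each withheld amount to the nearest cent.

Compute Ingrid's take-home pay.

Regular pay: 40 × $28.97 = $1,158.80
Overtime pay: 12 × $28.97 × 1.5 = $521.46
Gross pay = $1,158.80 + $521.46 = $1,680.26
401(k): $1,680.26 × 0.06 = $100.82
Taxable wages = $1,680.26 − $100.82 = $1,579.44
Federal withholding: $1,579.44 × 0.1516 = $239.44
City income tax: $1,579.44 × 0.0075 = $11.85
PFL insurance: $1,680.26 × 0.0081 = $13.61
State unemployment insurance (employee share): $1,680.26 × 0.0073 = $12.27
Medicare: $1,680.26 × 0.0271 = $45.54
Vision plan: $111.10
Total deductions = $100.82 + $239.44 + $11.85 + $13.61 + $12.27 + $45.54 + $111.10 = $534.63
Net pay = $1,680.26 − $534.63 = $1,145.63

$1,145.63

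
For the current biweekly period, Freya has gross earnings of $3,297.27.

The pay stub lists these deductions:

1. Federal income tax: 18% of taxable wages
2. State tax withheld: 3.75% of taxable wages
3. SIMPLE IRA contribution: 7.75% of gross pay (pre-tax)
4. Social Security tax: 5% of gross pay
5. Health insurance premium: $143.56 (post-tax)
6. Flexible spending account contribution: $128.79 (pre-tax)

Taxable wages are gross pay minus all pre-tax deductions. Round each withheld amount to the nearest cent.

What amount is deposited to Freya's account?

$1,970.95

Flexible spending account contribution: $128.79
SIMPLE IRA contribution: $3,297.27 × 0.0775 = $255.54
Pre-tax total = $128.79 + $255.54 = $384.33
Taxable wages = $3,297.27 − $384.33 = $2,912.94
State tax withheld: $2,912.94 × 0.0375 = $109.24
Federal income tax: $2,912.94 × 0.18 = $524.33
Social Security tax: $3,297.27 × 0.05 = $164.86
Health insurance premium: $143.56
Total deductions = $128.79 + $255.54 + $109.24 + $524.33 + $164.86 + $143.56 = $1,326.32
Net pay = $3,297.27 − $1,326.32 = $1,970.95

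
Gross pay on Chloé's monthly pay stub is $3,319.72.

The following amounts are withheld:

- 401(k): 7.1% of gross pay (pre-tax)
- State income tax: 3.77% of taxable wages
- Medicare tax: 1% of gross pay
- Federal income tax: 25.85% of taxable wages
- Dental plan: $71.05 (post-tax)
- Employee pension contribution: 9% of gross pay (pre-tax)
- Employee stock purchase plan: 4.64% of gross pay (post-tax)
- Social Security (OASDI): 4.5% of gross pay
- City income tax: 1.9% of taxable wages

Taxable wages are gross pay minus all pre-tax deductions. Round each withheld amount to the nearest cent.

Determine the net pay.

$1,499.66

Employee pension contribution: $3,319.72 × 0.09 = $298.77
401(k): $3,319.72 × 0.071 = $235.70
Pre-tax total = $298.77 + $235.70 = $534.47
Taxable wages = $3,319.72 − $534.47 = $2,785.25
City income tax: $2,785.25 × 0.019 = $52.92
Federal income tax: $2,785.25 × 0.2585 = $719.99
State income tax: $2,785.25 × 0.0377 = $105.00
Medicare tax: $3,319.72 × 0.01 = $33.20
Social Security (OASDI): $3,319.72 × 0.045 = $149.39
Dental plan: $71.05
Employee stock purchase plan: $3,319.72 × 0.0464 = $154.04
Total deductions = $298.77 + $235.70 + $52.92 + $719.99 + $105.00 + $33.20 + $149.39 + $71.05 + $154.04 = $1,820.06
Net pay = $3,319.72 − $1,820.06 = $1,499.66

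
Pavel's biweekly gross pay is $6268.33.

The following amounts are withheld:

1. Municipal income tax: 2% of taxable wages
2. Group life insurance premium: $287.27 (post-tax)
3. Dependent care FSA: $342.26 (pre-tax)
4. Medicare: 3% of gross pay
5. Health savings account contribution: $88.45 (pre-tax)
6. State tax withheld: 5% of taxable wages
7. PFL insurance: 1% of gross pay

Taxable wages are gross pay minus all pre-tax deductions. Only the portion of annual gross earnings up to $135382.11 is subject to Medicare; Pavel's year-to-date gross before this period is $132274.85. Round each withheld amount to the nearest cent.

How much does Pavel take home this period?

Health savings account contribution: $88.45
Dependent care FSA: $342.26
Pre-tax total = $88.45 + $342.26 = $430.71
Taxable wages = $6268.33 − $430.71 = $5837.62
State tax withheld: $5837.62 × 0.05 = $291.88
Municipal income tax: $5837.62 × 0.02 = $116.75
Medicare: only $135382.11 − $132274.85 = $3107.26 of this check is subject → $3107.26 × 0.03 = $93.22
PFL insurance: $6268.33 × 0.01 = $62.68
Group life insurance premium: $287.27
Total deductions = $88.45 + $342.26 + $291.88 + $116.75 + $93.22 + $62.68 + $287.27 = $1282.51
Net pay = $6268.33 − $1282.51 = $4985.82

$4985.82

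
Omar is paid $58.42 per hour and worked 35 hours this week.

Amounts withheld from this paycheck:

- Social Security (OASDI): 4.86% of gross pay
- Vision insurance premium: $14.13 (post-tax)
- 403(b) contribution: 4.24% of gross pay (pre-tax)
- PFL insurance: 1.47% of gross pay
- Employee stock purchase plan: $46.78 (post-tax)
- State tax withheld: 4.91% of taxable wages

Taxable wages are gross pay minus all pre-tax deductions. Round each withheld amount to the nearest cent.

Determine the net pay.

Gross pay: 35 × $58.42 = $2,044.70
403(b) contribution: $2,044.70 × 0.0424 = $86.70
Taxable wages = $2,044.70 − $86.70 = $1,958.00
State tax withheld: $1,958.00 × 0.0491 = $96.14
PFL insurance: $2,044.70 × 0.0147 = $30.06
Social Security (OASDI): $2,044.70 × 0.0486 = $99.37
Vision insurance premium: $14.13
Employee stock purchase plan: $46.78
Total deductions = $86.70 + $96.14 + $30.06 + $99.37 + $14.13 + $46.78 = $373.18
Net pay = $2,044.70 − $373.18 = $1,671.52

$1,671.52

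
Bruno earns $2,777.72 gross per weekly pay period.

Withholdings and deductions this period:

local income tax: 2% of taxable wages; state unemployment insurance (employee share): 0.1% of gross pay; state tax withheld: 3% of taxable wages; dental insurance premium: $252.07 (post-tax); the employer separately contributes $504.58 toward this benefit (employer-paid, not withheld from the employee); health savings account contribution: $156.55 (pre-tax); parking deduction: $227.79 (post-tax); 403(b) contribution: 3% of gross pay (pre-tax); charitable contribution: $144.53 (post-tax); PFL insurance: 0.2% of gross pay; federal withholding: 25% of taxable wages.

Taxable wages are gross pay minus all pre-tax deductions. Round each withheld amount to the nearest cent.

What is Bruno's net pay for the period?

$1,143.75

Health savings account contribution: $156.55
403(b) contribution: $2,777.72 × 0.03 = $83.33
Pre-tax total = $156.55 + $83.33 = $239.88
Taxable wages = $2,777.72 − $239.88 = $2,537.84
State tax withheld: $2,537.84 × 0.03 = $76.14
Federal withholding: $2,537.84 × 0.25 = $634.46
Local income tax: $2,537.84 × 0.02 = $50.76
PFL insurance: $2,777.72 × 0.002 = $5.56
State unemployment insurance (employee share): $2,777.72 × 0.001 = $2.78
Parking deduction: $227.79
Dental insurance premium: $252.07
Charitable contribution: $144.53
(Employer's $504.58 toward dental insurance premium is not withheld from the employee.)
Total deductions = $156.55 + $83.33 + $76.14 + $634.46 + $50.76 + $5.56 + $2.78 + $227.79 + $252.07 + $144.53 = $1,633.97
Net pay = $2,777.72 − $1,633.97 = $1,143.75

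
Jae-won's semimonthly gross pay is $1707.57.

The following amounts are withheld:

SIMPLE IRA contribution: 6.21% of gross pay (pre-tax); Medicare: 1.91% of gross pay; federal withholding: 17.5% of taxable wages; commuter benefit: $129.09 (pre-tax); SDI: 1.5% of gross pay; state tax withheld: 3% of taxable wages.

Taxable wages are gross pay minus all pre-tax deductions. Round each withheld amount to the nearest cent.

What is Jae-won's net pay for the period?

$1112.37

Commuter benefit: $129.09
SIMPLE IRA contribution: $1707.57 × 0.0621 = $106.04
Pre-tax total = $129.09 + $106.04 = $235.13
Taxable wages = $1707.57 − $235.13 = $1472.44
State tax withheld: $1472.44 × 0.03 = $44.17
Federal withholding: $1472.44 × 0.175 = $257.68
Medicare: $1707.57 × 0.0191 = $32.61
SDI: $1707.57 × 0.015 = $25.61
Total deductions = $129.09 + $106.04 + $44.17 + $257.68 + $32.61 + $25.61 = $595.20
Net pay = $1707.57 − $595.20 = $1112.37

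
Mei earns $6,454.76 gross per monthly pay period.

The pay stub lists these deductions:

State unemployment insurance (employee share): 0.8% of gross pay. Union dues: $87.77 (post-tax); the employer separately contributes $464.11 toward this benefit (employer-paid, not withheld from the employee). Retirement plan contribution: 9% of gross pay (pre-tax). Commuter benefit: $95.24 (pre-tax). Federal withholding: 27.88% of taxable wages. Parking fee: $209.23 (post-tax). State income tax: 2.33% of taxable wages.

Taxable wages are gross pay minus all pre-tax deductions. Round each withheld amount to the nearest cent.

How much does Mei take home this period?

Retirement plan contribution: $6,454.76 × 0.09 = $580.93
Commuter benefit: $95.24
Pre-tax total = $580.93 + $95.24 = $676.17
Taxable wages = $6,454.76 − $676.17 = $5,778.59
State income tax: $5,778.59 × 0.0233 = $134.64
Federal withholding: $5,778.59 × 0.2788 = $1,611.07
State unemployment insurance (employee share): $6,454.76 × 0.008 = $51.64
Parking fee: $209.23
Union dues: $87.77
(Employer's $464.11 toward union dues is not withheld from the employee.)
Total deductions = $580.93 + $95.24 + $134.64 + $1,611.07 + $51.64 + $209.23 + $87.77 = $2,770.52
Net pay = $6,454.76 − $2,770.52 = $3,684.24

$3,684.24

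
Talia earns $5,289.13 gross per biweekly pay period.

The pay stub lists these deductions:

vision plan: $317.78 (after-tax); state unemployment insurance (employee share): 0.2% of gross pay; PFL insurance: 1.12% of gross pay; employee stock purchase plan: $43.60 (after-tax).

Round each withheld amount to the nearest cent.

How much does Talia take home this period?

PFL insurance: $5,289.13 × 0.0112 = $59.24
State unemployment insurance (employee share): $5,289.13 × 0.002 = $10.58
Employee stock purchase plan: $43.60
Vision plan: $317.78
Total deductions = $59.24 + $10.58 + $43.60 + $317.78 = $431.20
Net pay = $5,289.13 − $431.20 = $4,857.93

$4,857.93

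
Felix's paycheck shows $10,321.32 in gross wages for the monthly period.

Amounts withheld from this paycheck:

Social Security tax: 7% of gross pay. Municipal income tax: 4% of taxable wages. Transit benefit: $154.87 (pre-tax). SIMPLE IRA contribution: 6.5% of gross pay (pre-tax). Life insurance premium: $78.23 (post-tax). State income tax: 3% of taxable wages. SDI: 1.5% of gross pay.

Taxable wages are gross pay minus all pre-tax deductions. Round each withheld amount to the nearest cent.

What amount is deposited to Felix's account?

$7,875.33

Transit benefit: $154.87
SIMPLE IRA contribution: $10,321.32 × 0.065 = $670.89
Pre-tax total = $154.87 + $670.89 = $825.76
Taxable wages = $10,321.32 − $825.76 = $9,495.56
Municipal income tax: $9,495.56 × 0.04 = $379.82
State income tax: $9,495.56 × 0.03 = $284.87
SDI: $10,321.32 × 0.015 = $154.82
Social Security tax: $10,321.32 × 0.07 = $722.49
Life insurance premium: $78.23
Total deductions = $154.87 + $670.89 + $379.82 + $284.87 + $154.82 + $722.49 + $78.23 = $2,445.99
Net pay = $10,321.32 − $2,445.99 = $7,875.33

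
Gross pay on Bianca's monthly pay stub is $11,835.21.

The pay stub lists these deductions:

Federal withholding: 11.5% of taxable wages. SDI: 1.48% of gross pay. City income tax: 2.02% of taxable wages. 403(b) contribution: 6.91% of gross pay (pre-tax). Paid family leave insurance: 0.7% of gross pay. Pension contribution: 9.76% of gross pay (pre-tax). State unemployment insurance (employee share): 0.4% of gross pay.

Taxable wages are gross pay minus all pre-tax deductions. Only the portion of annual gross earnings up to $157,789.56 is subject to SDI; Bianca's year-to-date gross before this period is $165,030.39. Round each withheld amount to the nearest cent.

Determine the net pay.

403(b) contribution: $11,835.21 × 0.0691 = $817.81
Pension contribution: $11,835.21 × 0.0976 = $1,155.12
Pre-tax total = $817.81 + $1,155.12 = $1,972.93
Taxable wages = $11,835.21 − $1,972.93 = $9,862.28
City income tax: $9,862.28 × 0.0202 = $199.22
Federal withholding: $9,862.28 × 0.115 = $1,134.16
Paid family leave insurance: $11,835.21 × 0.007 = $82.85
State unemployment insurance (employee share): $11,835.21 × 0.004 = $47.34
SDI: annual cap $157,789.56 already reached (YTD $165,030.39), so $0.00
Total deductions = $817.81 + $1,155.12 + $199.22 + $1,134.16 + $82.85 + $47.34 + $0.00 = $3,436.50
Net pay = $11,835.21 − $3,436.50 = $8,398.71

$8,398.71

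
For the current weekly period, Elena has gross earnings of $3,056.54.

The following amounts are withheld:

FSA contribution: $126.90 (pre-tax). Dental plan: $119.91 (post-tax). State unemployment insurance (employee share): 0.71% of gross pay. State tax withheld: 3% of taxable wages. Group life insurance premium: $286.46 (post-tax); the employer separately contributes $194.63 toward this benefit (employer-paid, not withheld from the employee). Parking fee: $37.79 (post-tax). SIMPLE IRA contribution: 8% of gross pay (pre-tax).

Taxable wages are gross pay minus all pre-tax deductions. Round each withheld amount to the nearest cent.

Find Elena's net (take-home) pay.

$2,138.71

FSA contribution: $126.90
SIMPLE IRA contribution: $3,056.54 × 0.08 = $244.52
Pre-tax total = $126.90 + $244.52 = $371.42
Taxable wages = $3,056.54 − $371.42 = $2,685.12
State tax withheld: $2,685.12 × 0.03 = $80.55
State unemployment insurance (employee share): $3,056.54 × 0.0071 = $21.70
Dental plan: $119.91
Parking fee: $37.79
Group life insurance premium: $286.46
(Employer's $194.63 toward group life insurance premium is not withheld from the employee.)
Total deductions = $126.90 + $244.52 + $80.55 + $21.70 + $119.91 + $37.79 + $286.46 = $917.83
Net pay = $3,056.54 − $917.83 = $2,138.71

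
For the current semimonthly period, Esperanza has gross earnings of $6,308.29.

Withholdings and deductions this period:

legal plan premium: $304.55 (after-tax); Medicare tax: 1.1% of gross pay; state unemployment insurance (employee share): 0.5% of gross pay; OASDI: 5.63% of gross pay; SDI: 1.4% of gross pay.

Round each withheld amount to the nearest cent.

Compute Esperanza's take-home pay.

$5,459.33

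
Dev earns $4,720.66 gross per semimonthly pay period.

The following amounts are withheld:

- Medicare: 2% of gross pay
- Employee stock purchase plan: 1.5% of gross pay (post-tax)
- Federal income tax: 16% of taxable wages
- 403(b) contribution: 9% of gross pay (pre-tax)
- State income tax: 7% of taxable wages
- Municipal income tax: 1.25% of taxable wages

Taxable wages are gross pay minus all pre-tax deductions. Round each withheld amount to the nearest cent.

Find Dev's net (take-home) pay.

403(b) contribution: $4,720.66 × 0.09 = $424.86
Taxable wages = $4,720.66 − $424.86 = $4,295.80
Municipal income tax: $4,295.80 × 0.0125 = $53.70
Federal income tax: $4,295.80 × 0.16 = $687.33
State income tax: $4,295.80 × 0.07 = $300.71
Medicare: $4,720.66 × 0.02 = $94.41
Employee stock purchase plan: $4,720.66 × 0.015 = $70.81
Total deductions = $424.86 + $53.70 + $687.33 + $300.71 + $94.41 + $70.81 = $1,631.82
Net pay = $4,720.66 − $1,631.82 = $3,088.84

$3,088.84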